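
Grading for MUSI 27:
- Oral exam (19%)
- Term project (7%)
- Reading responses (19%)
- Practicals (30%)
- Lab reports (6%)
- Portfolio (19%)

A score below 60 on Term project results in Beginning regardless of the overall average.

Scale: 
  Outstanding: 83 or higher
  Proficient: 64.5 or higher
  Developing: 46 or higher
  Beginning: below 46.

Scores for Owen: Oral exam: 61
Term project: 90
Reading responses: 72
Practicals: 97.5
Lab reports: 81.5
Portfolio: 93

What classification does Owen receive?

Term project score 90 ≥ 60: minimum met.
Weighted total:
  Oral exam 61 × 0.19 = 11.59
  Term project 90 × 0.07 = 6.3
  Reading responses 72 × 0.19 = 13.68
  Practicals 97.5 × 0.3 = 29.25
  Lab reports 81.5 × 0.06 = 4.89
  Portfolio 93 × 0.19 = 17.67
Sum = 83.38
83.38 ≥ 83 → Outstanding

Outstanding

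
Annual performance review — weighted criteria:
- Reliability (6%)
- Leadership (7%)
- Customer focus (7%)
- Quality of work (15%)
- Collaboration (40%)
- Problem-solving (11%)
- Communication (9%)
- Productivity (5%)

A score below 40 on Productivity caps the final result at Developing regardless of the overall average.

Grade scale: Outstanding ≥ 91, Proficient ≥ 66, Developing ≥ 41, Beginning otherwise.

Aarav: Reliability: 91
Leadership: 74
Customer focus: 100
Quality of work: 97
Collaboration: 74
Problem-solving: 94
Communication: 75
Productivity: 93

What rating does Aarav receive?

Productivity score 93 ≥ 40: minimum met.
Weighted total:
  Reliability 91 × 0.06 = 5.46
  Leadership 74 × 0.07 = 5.18
  Customer focus 100 × 0.07 = 7
  Quality of work 97 × 0.15 = 14.55
  Collaboration 74 × 0.4 = 29.6
  Problem-solving 94 × 0.11 = 10.34
  Communication 75 × 0.09 = 6.75
  Productivity 93 × 0.05 = 4.65
Sum = 83.53
83.53 is ≥ 66 and < 91 → Proficient

Proficient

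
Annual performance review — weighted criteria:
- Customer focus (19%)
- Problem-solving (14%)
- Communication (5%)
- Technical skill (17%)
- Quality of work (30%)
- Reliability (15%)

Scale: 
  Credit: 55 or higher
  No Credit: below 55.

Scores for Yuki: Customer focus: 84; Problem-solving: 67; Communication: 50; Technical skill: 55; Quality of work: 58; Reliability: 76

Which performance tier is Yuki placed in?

Weighted total:
  Customer focus 84 × 0.19 = 15.96
  Problem-solving 67 × 0.14 = 9.38
  Communication 50 × 0.05 = 2.5
  Technical skill 55 × 0.17 = 9.35
  Quality of work 58 × 0.3 = 17.4
  Reliability 76 × 0.15 = 11.4
Sum = 65.99
65.99 ≥ 55 → Credit

Credit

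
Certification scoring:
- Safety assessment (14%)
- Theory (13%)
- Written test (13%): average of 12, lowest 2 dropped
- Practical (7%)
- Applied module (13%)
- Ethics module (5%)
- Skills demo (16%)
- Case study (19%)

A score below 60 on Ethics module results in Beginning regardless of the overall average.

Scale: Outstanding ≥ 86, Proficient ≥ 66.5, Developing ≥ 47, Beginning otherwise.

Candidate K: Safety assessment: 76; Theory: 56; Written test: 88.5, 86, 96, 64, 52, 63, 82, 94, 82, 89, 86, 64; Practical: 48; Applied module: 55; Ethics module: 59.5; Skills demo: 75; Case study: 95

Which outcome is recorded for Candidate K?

Written test: drop 52, 63 → average of remaining 10 = 831.5/10 = 83.15
Ethics module score 59.5 < 60: minimum not met.
Weighted total:
  Safety assessment 76 × 0.14 = 10.64
  Theory 56 × 0.13 = 7.28
  Written test 83.15 × 0.13 = 10.8095
  Practical 48 × 0.07 = 3.36
  Applied module 55 × 0.13 = 7.15
  Ethics module 59.5 × 0.05 = 2.975
  Skills demo 75 × 0.16 = 12
  Case study 95 × 0.19 = 18.05
Sum = 72.2645
Because the Ethics module minimum was not met, the result is Beginning.

Beginning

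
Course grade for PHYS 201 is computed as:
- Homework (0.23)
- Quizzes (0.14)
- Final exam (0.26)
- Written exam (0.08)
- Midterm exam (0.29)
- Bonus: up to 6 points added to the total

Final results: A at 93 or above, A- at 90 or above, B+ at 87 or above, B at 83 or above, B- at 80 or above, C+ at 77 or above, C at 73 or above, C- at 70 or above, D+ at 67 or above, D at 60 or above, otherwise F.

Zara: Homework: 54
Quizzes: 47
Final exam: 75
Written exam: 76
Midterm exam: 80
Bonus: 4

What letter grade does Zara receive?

Weighted total:
  Homework 54 × 0.23 = 12.42
  Quizzes 47 × 0.14 = 6.58
  Final exam 75 × 0.26 = 19.5
  Written exam 76 × 0.08 = 6.08
  Midterm exam 80 × 0.29 = 23.2
Sum = 67.78
Bonus: 67.78 + 4 = 71.78
71.78 is ≥ 70 and < 73 → C-

C-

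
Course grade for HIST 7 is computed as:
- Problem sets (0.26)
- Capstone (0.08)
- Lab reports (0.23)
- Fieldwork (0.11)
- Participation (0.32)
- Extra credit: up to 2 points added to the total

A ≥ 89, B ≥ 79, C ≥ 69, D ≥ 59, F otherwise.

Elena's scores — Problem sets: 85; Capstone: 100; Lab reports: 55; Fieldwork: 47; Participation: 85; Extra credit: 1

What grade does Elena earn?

C

Weighted total:
  Problem sets 85 × 0.26 = 22.1
  Capstone 100 × 0.08 = 8
  Lab reports 55 × 0.23 = 12.65
  Fieldwork 47 × 0.11 = 5.17
  Participation 85 × 0.32 = 27.2
Sum = 75.12
Extra credit: 75.12 + 1 = 76.12
76.12 is ≥ 69 and < 79 → C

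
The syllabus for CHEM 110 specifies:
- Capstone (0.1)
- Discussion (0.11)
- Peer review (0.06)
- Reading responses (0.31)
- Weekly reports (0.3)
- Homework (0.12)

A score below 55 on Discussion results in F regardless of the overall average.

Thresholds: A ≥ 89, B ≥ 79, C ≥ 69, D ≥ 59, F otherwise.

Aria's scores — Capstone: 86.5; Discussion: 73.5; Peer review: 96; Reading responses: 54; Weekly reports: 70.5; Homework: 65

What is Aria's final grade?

D

Discussion score 73.5 ≥ 55: minimum met.
Weighted total:
  Capstone 86.5 × 0.1 = 8.65
  Discussion 73.5 × 0.11 = 8.085
  Peer review 96 × 0.06 = 5.76
  Reading responses 54 × 0.31 = 16.74
  Weekly reports 70.5 × 0.3 = 21.15
  Homework 65 × 0.12 = 7.8
Sum = 68.185
68.185 is ≥ 59 and < 69 → D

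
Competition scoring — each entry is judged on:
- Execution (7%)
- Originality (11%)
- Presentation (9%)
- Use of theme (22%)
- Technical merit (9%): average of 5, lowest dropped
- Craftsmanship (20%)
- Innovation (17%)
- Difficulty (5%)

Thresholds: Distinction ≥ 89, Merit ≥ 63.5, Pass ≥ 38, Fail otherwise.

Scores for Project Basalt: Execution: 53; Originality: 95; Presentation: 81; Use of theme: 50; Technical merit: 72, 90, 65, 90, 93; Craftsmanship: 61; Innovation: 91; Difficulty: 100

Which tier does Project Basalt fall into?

Merit

Technical merit: drop 65 → average of remaining 4 = 345/4 = 86.25
Weighted total:
  Execution 53 × 0.07 = 3.71
  Originality 95 × 0.11 = 10.45
  Presentation 81 × 0.09 = 7.29
  Use of theme 50 × 0.22 = 11
  Technical merit 86.25 × 0.09 = 7.7625
  Craftsmanship 61 × 0.2 = 12.2
  Innovation 91 × 0.17 = 15.47
  Difficulty 100 × 0.05 = 5
Sum = 72.8825
72.8825 is ≥ 63.5 and < 89 → Merit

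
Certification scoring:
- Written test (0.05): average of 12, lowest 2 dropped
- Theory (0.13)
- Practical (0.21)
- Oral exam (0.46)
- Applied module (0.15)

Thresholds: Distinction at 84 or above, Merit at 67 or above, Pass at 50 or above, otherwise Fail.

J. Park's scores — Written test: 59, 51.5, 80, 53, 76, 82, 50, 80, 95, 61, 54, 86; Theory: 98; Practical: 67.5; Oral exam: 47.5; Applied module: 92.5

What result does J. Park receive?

Pass

Written test: drop 50, 51.5 → average of remaining 10 = 726/10 = 72.6
Weighted total:
  Written test 72.6 × 0.05 = 3.63
  Theory 98 × 0.13 = 12.74
  Practical 67.5 × 0.21 = 14.175
  Oral exam 47.5 × 0.46 = 21.85
  Applied module 92.5 × 0.15 = 13.875
Sum = 66.27
66.27 is ≥ 50 and < 67 → Pass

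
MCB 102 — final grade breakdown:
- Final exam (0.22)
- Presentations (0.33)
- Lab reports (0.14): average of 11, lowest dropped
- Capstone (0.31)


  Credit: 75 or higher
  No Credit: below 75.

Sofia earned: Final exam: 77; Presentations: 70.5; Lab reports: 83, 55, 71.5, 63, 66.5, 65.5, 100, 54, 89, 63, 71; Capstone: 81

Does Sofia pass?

Lab reports: drop 54 → average of remaining 10 = 727.5/10 = 72.75
Weighted total:
  Final exam 77 × 0.22 = 16.94
  Presentations 70.5 × 0.33 = 23.265
  Lab reports 72.75 × 0.14 = 10.185
  Capstone 81 × 0.31 = 25.11
Sum = 75.5
75.5 ≥ 75 → Credit

Credit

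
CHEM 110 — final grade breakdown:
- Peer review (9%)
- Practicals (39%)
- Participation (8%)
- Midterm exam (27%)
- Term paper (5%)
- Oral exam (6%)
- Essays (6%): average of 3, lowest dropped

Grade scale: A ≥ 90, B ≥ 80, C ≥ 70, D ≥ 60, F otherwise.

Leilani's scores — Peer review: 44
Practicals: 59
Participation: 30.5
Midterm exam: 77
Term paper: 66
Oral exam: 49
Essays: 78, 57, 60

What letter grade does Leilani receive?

Essays: drop 57 → average of remaining 2 = 138/2 = 69
Weighted total:
  Peer review 44 × 0.09 = 3.96
  Practicals 59 × 0.39 = 23.01
  Participation 30.5 × 0.08 = 2.44
  Midterm exam 77 × 0.27 = 20.79
  Term paper 66 × 0.05 = 3.3
  Oral exam 49 × 0.06 = 2.94
  Essays 69 × 0.06 = 4.14
Sum = 60.58
60.58 is ≥ 60 and < 70 → D

D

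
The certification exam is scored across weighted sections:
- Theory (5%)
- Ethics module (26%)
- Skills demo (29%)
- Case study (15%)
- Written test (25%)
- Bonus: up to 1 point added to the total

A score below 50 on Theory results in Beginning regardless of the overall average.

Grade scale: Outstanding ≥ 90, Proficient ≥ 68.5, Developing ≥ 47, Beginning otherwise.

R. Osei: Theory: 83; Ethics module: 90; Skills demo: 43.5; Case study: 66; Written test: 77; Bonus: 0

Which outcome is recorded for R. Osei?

Proficient

Theory score 83 ≥ 50: minimum met.
Weighted total:
  Theory 83 × 0.05 = 4.15
  Ethics module 90 × 0.26 = 23.4
  Skills demo 43.5 × 0.29 = 12.615
  Case study 66 × 0.15 = 9.9
  Written test 77 × 0.25 = 19.25
Sum = 69.315
Bonus: 69.315 + 0 = 69.315
69.315 is ≥ 68.5 and < 90 → Proficient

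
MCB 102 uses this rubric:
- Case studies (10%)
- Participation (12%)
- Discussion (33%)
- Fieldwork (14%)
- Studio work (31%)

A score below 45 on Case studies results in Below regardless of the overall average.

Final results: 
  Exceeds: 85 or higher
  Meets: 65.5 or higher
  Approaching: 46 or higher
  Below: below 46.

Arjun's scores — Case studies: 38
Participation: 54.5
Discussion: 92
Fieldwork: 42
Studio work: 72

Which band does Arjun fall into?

Below

Case studies score 38 < 45: minimum not met.
Weighted total:
  Case studies 38 × 0.1 = 3.8
  Participation 54.5 × 0.12 = 6.54
  Discussion 92 × 0.33 = 30.36
  Fieldwork 42 × 0.14 = 5.88
  Studio work 72 × 0.31 = 22.32
Sum = 68.9
Because the Case studies minimum was not met, the result is Below.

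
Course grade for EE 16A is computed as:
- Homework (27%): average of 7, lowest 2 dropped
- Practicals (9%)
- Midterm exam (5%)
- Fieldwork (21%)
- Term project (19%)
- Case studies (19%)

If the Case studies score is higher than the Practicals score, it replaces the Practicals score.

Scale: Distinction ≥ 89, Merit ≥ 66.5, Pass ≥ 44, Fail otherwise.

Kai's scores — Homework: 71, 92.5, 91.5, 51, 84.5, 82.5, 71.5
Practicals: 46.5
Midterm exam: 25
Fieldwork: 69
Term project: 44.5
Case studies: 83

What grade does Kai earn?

Merit

Homework: drop 51, 71 → average of remaining 5 = 422.5/5 = 84.5
Case studies (83) > Practicals (46.5), so Practicals counts as 83.
Weighted total:
  Homework 84.5 × 0.27 = 22.815
  Practicals 83 × 0.09 = 7.47
  Midterm exam 25 × 0.05 = 1.25
  Fieldwork 69 × 0.21 = 14.49
  Term project 44.5 × 0.19 = 8.455
  Case studies 83 × 0.19 = 15.77
Sum = 70.25
70.25 is ≥ 66.5 and < 89 → Merit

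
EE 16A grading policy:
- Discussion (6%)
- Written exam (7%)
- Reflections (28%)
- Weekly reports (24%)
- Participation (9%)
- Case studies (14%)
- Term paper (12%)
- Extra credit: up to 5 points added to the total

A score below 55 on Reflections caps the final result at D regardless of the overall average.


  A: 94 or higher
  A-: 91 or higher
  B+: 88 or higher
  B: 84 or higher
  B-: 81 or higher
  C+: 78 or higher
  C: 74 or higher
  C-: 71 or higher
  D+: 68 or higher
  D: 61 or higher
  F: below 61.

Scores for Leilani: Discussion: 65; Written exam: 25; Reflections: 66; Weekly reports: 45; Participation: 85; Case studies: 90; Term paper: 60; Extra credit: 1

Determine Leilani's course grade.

D

Reflections score 66 ≥ 55: minimum met.
Weighted total:
  Discussion 65 × 0.06 = 3.9
  Written exam 25 × 0.07 = 1.75
  Reflections 66 × 0.28 = 18.48
  Weekly reports 45 × 0.24 = 10.8
  Participation 85 × 0.09 = 7.65
  Case studies 90 × 0.14 = 12.6
  Term paper 60 × 0.12 = 7.2
Sum = 62.38
Extra credit: 62.38 + 1 = 63.38
63.38 is ≥ 61 and < 68 → D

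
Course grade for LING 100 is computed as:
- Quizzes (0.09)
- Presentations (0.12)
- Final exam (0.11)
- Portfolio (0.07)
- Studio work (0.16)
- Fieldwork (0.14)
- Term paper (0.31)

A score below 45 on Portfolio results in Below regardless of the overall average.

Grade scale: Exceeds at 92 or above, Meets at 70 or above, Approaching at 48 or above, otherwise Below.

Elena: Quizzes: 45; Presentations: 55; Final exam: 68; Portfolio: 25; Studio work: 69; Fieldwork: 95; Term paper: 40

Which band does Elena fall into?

Portfolio score 25 < 45: minimum not met.
Weighted total:
  Quizzes 45 × 0.09 = 4.05
  Presentations 55 × 0.12 = 6.6
  Final exam 68 × 0.11 = 7.48
  Portfolio 25 × 0.07 = 1.75
  Studio work 69 × 0.16 = 11.04
  Fieldwork 95 × 0.14 = 13.3
  Term paper 40 × 0.31 = 12.4
Sum = 56.62
Because the Portfolio minimum was not met, the result is Below.

Below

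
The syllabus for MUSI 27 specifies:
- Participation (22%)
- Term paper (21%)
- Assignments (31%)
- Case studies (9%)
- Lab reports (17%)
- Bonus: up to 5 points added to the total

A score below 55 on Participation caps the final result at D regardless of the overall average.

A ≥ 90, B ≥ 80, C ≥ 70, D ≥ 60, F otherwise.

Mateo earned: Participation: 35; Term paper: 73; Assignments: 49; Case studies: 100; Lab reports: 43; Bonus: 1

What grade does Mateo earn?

F

Participation score 35 < 55: minimum not met.
Weighted total:
  Participation 35 × 0.22 = 7.7
  Term paper 73 × 0.21 = 15.33
  Assignments 49 × 0.31 = 15.19
  Case studies 100 × 0.09 = 9
  Lab reports 43 × 0.17 = 7.31
Sum = 54.53
Bonus: 54.53 + 1 = 55.53
55.53 would be F; cap at D applies → F.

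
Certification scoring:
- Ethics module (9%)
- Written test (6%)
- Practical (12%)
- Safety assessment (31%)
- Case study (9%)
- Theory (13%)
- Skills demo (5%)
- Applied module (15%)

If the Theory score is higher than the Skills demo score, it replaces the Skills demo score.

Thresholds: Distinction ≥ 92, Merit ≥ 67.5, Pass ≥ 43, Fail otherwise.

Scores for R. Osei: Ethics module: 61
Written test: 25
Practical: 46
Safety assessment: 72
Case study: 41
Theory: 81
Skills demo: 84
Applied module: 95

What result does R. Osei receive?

Theory (81) ≤ Skills demo (84), so Skills demo stays at 84.
Weighted total:
  Ethics module 61 × 0.09 = 5.49
  Written test 25 × 0.06 = 1.5
  Practical 46 × 0.12 = 5.52
  Safety assessment 72 × 0.31 = 22.32
  Case study 41 × 0.09 = 3.69
  Theory 81 × 0.13 = 10.53
  Skills demo 84 × 0.05 = 4.2
  Applied module 95 × 0.15 = 14.25
Sum = 67.5
67.5 is ≥ 67.5 and < 92 → Merit

Merit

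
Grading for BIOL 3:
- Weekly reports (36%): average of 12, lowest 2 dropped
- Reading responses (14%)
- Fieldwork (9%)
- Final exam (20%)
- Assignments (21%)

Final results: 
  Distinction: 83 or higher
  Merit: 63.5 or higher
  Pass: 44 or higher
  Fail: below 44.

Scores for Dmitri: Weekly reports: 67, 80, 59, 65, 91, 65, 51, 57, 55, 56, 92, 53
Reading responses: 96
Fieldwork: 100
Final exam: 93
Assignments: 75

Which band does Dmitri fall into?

Weekly reports: drop 51, 53 → average of remaining 10 = 687/10 = 68.7
Weighted total:
  Weekly reports 68.7 × 0.36 = 24.732
  Reading responses 96 × 0.14 = 13.44
  Fieldwork 100 × 0.09 = 9
  Final exam 93 × 0.2 = 18.6
  Assignments 75 × 0.21 = 15.75
Sum = 81.522
81.522 is ≥ 63.5 and < 83 → Merit

Merit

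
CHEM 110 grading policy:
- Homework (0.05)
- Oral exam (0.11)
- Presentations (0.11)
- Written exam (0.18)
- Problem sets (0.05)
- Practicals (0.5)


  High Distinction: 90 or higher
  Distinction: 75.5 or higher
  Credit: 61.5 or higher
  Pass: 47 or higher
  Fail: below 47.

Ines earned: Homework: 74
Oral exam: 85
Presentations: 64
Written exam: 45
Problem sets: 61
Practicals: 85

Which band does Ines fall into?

Credit

Weighted total:
  Homework 74 × 0.05 = 3.7
  Oral exam 85 × 0.11 = 9.35
  Presentations 64 × 0.11 = 7.04
  Written exam 45 × 0.18 = 8.1
  Problem sets 61 × 0.05 = 3.05
  Practicals 85 × 0.5 = 42.5
Sum = 73.74
73.74 is ≥ 61.5 and < 75.5 → Credit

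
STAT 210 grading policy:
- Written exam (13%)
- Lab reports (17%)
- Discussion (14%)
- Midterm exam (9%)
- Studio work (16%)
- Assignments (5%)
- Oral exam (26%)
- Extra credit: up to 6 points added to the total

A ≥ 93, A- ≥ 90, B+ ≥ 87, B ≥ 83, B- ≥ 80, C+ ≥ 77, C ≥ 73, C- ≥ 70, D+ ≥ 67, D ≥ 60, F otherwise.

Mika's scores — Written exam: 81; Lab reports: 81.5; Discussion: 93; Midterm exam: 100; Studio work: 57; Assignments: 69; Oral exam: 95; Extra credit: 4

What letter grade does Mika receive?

Weighted total:
  Written exam 81 × 0.13 = 10.53
  Lab reports 81.5 × 0.17 = 13.855
  Discussion 93 × 0.14 = 13.02
  Midterm exam 100 × 0.09 = 9
  Studio work 57 × 0.16 = 9.12
  Assignments 69 × 0.05 = 3.45
  Oral exam 95 × 0.26 = 24.7
Sum = 83.675
Extra credit: 83.675 + 4 = 87.675
87.675 is ≥ 87 and < 90 → B+

B+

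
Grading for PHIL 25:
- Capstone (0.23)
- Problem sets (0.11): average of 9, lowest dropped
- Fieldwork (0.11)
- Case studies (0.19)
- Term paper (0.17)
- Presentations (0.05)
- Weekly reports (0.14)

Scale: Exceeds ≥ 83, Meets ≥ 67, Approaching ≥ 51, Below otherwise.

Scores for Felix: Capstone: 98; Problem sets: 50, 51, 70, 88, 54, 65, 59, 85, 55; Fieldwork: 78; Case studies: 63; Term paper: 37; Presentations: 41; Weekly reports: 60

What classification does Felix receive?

Problem sets: drop 50 → average of remaining 8 = 527/8 = 65.875
Weighted total:
  Capstone 98 × 0.23 = 22.54
  Problem sets 65.875 × 0.11 = 7.24625
  Fieldwork 78 × 0.11 = 8.58
  Case studies 63 × 0.19 = 11.97
  Term paper 37 × 0.17 = 6.29
  Presentations 41 × 0.05 = 2.05
  Weekly reports 60 × 0.14 = 8.4
Sum = 67.07625
67.07625 is ≥ 67 and < 83 → Meets

Meets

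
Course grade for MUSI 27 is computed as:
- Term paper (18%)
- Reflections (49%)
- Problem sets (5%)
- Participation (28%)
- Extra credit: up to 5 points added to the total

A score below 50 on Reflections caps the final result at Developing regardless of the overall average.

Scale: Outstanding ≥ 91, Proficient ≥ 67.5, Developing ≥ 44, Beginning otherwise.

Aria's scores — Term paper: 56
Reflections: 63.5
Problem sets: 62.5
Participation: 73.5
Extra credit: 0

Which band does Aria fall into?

Developing

Reflections score 63.5 ≥ 50: minimum met.
Weighted total:
  Term paper 56 × 0.18 = 10.08
  Reflections 63.5 × 0.49 = 31.115
  Problem sets 62.5 × 0.05 = 3.125
  Participation 73.5 × 0.28 = 20.58
Sum = 64.9
Extra credit: 64.9 + 0 = 64.9
64.9 is ≥ 44 and < 67.5 → Developing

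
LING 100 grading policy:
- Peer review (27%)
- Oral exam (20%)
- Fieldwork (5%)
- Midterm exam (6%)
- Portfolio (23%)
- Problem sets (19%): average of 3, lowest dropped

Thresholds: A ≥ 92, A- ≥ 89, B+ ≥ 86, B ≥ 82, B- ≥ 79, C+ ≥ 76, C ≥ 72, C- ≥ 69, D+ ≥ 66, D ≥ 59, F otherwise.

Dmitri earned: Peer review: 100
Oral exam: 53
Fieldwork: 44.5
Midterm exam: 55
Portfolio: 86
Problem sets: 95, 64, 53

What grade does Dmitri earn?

C+

Problem sets: drop 53 → average of remaining 2 = 159/2 = 79.5
Weighted total:
  Peer review 100 × 0.27 = 27
  Oral exam 53 × 0.2 = 10.6
  Fieldwork 44.5 × 0.05 = 2.225
  Midterm exam 55 × 0.06 = 3.3
  Portfolio 86 × 0.23 = 19.78
  Problem sets 79.5 × 0.19 = 15.105
Sum = 78.01
78.01 is ≥ 76 and < 79 → C+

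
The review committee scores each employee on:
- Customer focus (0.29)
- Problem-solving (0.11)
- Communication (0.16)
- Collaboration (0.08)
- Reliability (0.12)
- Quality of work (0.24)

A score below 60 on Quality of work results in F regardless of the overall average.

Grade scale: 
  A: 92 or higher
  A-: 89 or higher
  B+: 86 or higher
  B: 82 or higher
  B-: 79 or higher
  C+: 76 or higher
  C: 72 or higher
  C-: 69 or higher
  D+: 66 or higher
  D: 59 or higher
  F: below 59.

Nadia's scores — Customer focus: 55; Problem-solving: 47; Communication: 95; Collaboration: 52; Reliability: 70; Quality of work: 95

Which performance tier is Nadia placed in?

Quality of work score 95 ≥ 60: minimum met.
Weighted total:
  Customer focus 55 × 0.29 = 15.95
  Problem-solving 47 × 0.11 = 5.17
  Communication 95 × 0.16 = 15.2
  Collaboration 52 × 0.08 = 4.16
  Reliability 70 × 0.12 = 8.4
  Quality of work 95 × 0.24 = 22.8
Sum = 71.68
71.68 is ≥ 69 and < 72 → C-

C-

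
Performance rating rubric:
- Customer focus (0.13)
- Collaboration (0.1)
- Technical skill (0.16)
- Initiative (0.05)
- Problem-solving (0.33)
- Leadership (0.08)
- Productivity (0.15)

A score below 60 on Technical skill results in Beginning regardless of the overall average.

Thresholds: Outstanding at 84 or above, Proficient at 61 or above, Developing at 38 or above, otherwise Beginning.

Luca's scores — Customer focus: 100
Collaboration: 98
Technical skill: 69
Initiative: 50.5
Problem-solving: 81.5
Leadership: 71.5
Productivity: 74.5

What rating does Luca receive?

Technical skill score 69 ≥ 60: minimum met.
Weighted total:
  Customer focus 100 × 0.13 = 13
  Collaboration 98 × 0.1 = 9.8
  Technical skill 69 × 0.16 = 11.04
  Initiative 50.5 × 0.05 = 2.525
  Problem-solving 81.5 × 0.33 = 26.895
  Leadership 71.5 × 0.08 = 5.72
  Productivity 74.5 × 0.15 = 11.175
Sum = 80.155
80.155 is ≥ 61 and < 84 → Proficient

Proficient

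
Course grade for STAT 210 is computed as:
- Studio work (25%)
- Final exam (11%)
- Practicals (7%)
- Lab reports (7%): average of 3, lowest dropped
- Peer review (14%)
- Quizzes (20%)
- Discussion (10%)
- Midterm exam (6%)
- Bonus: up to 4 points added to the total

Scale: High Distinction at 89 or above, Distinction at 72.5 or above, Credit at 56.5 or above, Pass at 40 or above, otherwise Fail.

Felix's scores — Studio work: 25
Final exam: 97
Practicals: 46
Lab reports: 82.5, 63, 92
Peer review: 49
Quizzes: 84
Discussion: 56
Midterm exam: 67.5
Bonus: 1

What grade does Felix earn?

Credit

Lab reports: drop 63 → average of remaining 2 = 174.5/2 = 87.25
Weighted total:
  Studio work 25 × 0.25 = 6.25
  Final exam 97 × 0.11 = 10.67
  Practicals 46 × 0.07 = 3.22
  Lab reports 87.25 × 0.07 = 6.1075
  Peer review 49 × 0.14 = 6.86
  Quizzes 84 × 0.2 = 16.8
  Discussion 56 × 0.1 = 5.6
  Midterm exam 67.5 × 0.06 = 4.05
Sum = 59.5575
Bonus: 59.5575 + 1 = 60.5575
60.5575 is ≥ 56.5 and < 72.5 → Credit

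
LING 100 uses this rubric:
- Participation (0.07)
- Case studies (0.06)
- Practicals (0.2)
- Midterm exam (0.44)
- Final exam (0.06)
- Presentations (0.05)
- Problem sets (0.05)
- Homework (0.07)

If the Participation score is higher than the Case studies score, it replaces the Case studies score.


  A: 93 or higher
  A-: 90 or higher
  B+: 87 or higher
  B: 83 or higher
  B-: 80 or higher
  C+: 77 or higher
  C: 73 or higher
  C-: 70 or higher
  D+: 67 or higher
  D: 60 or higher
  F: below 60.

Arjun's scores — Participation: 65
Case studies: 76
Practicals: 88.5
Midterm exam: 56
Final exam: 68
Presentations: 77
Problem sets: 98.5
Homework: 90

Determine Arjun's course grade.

C-

Participation (65) ≤ Case studies (76), so Case studies stays at 76.
Weighted total:
  Participation 65 × 0.07 = 4.55
  Case studies 76 × 0.06 = 4.56
  Practicals 88.5 × 0.2 = 17.7
  Midterm exam 56 × 0.44 = 24.64
  Final exam 68 × 0.06 = 4.08
  Presentations 77 × 0.05 = 3.85
  Problem sets 98.5 × 0.05 = 4.925
  Homework 90 × 0.07 = 6.3
Sum = 70.605
70.605 is ≥ 70 and < 73 → C-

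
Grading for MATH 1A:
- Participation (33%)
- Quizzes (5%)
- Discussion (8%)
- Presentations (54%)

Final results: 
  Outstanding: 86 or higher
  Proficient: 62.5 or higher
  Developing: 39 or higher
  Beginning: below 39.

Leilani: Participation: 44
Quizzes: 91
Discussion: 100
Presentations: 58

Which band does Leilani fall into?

Developing

Weighted total:
  Participation 44 × 0.33 = 14.52
  Quizzes 91 × 0.05 = 4.55
  Discussion 100 × 0.08 = 8
  Presentations 58 × 0.54 = 31.32
Sum = 58.39
58.39 is ≥ 39 and < 62.5 → Developing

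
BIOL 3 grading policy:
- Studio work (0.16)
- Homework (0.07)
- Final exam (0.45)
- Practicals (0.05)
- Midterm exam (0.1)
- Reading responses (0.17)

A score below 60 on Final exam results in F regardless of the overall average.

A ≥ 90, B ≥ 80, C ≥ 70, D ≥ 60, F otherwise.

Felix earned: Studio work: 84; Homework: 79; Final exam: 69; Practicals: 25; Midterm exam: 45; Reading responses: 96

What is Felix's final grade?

C

Final exam score 69 ≥ 60: minimum met.
Weighted total:
  Studio work 84 × 0.16 = 13.44
  Homework 79 × 0.07 = 5.53
  Final exam 69 × 0.45 = 31.05
  Practicals 25 × 0.05 = 1.25
  Midterm exam 45 × 0.1 = 4.5
  Reading responses 96 × 0.17 = 16.32
Sum = 72.09
72.09 is ≥ 70 and < 80 → C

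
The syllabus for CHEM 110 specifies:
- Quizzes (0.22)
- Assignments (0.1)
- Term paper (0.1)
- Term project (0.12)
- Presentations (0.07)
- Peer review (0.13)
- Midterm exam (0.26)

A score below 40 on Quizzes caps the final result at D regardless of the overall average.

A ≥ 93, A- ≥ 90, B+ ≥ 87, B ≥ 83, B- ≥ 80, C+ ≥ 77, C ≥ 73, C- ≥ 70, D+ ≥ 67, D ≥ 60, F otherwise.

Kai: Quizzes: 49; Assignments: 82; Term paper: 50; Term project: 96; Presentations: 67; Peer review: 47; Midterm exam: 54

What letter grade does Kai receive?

D

Quizzes score 49 ≥ 40: minimum met.
Weighted total:
  Quizzes 49 × 0.22 = 10.78
  Assignments 82 × 0.1 = 8.2
  Term paper 50 × 0.1 = 5
  Term project 96 × 0.12 = 11.52
  Presentations 67 × 0.07 = 4.69
  Peer review 47 × 0.13 = 6.11
  Midterm exam 54 × 0.26 = 14.04
Sum = 60.34
60.34 is ≥ 60 and < 67 → D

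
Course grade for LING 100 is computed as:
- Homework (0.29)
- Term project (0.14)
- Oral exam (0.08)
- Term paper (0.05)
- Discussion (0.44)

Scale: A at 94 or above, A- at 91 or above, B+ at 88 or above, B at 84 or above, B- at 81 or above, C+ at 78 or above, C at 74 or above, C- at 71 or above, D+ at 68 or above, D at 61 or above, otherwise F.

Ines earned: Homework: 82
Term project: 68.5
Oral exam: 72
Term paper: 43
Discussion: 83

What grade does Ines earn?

Weighted total:
  Homework 82 × 0.29 = 23.78
  Term project 68.5 × 0.14 = 9.59
  Oral exam 72 × 0.08 = 5.76
  Term paper 43 × 0.05 = 2.15
  Discussion 83 × 0.44 = 36.52
Sum = 77.8
77.8 is ≥ 74 and < 78 → C

C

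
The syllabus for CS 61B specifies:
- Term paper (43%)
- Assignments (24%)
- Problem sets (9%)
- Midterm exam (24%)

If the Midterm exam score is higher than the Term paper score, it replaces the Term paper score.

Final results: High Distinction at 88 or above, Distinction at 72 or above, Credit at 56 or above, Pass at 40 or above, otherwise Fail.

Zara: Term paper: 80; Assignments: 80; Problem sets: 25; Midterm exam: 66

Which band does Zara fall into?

Midterm exam (66) ≤ Term paper (80), so Term paper stays at 80.
Weighted total:
  Term paper 80 × 0.43 = 34.4
  Assignments 80 × 0.24 = 19.2
  Problem sets 25 × 0.09 = 2.25
  Midterm exam 66 × 0.24 = 15.84
Sum = 71.69
71.69 is ≥ 56 and < 72 → Credit

Credit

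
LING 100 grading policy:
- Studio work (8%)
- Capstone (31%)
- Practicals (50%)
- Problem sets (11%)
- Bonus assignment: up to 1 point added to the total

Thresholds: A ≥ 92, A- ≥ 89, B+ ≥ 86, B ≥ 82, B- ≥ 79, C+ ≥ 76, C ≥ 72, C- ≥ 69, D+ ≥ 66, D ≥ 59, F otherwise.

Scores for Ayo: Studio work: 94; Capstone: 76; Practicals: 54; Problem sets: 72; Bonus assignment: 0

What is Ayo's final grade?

D+

Weighted total:
  Studio work 94 × 0.08 = 7.52
  Capstone 76 × 0.31 = 23.56
  Practicals 54 × 0.5 = 27
  Problem sets 72 × 0.11 = 7.92
Sum = 66
Bonus assignment: 66 + 0 = 66
66 is ≥ 66 and < 69 → D+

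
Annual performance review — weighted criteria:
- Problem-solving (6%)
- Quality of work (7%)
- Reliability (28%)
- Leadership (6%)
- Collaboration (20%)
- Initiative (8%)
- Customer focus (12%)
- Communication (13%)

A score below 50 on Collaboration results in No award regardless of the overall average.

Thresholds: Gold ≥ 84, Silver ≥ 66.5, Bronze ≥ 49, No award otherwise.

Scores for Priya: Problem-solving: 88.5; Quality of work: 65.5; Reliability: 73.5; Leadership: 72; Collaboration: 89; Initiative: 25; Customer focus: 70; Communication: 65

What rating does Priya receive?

Silver

Collaboration score 89 ≥ 50: minimum met.
Weighted total:
  Problem-solving 88.5 × 0.06 = 5.31
  Quality of work 65.5 × 0.07 = 4.585
  Reliability 73.5 × 0.28 = 20.58
  Leadership 72 × 0.06 = 4.32
  Collaboration 89 × 0.2 = 17.8
  Initiative 25 × 0.08 = 2
  Customer focus 70 × 0.12 = 8.4
  Communication 65 × 0.13 = 8.45
Sum = 71.445
71.445 is ≥ 66.5 and < 84 → Silver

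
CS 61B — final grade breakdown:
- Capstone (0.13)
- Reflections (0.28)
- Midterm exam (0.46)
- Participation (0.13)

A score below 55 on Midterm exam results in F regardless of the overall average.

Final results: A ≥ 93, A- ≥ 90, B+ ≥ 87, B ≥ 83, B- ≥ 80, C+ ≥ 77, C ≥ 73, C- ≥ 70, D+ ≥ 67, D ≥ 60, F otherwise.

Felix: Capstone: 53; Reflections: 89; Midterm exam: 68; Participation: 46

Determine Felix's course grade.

D+

Midterm exam score 68 ≥ 55: minimum met.
Weighted total:
  Capstone 53 × 0.13 = 6.89
  Reflections 89 × 0.28 = 24.92
  Midterm exam 68 × 0.46 = 31.28
  Participation 46 × 0.13 = 5.98
Sum = 69.07
69.07 is ≥ 67 and < 70 → D+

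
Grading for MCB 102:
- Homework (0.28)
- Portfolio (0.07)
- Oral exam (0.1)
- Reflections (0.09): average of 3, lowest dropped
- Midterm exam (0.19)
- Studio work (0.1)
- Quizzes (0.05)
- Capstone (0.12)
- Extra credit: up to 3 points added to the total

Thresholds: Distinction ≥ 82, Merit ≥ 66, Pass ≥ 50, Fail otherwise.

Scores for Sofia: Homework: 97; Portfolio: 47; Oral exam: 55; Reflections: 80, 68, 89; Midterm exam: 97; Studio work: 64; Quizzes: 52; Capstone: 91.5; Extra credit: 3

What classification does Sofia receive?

Distinction

Reflections: drop 68 → average of remaining 2 = 169/2 = 84.5
Weighted total:
  Homework 97 × 0.28 = 27.16
  Portfolio 47 × 0.07 = 3.29
  Oral exam 55 × 0.1 = 5.5
  Reflections 84.5 × 0.09 = 7.605
  Midterm exam 97 × 0.19 = 18.43
  Studio work 64 × 0.1 = 6.4
  Quizzes 52 × 0.05 = 2.6
  Capstone 91.5 × 0.12 = 10.98
Sum = 81.965
Extra credit: 81.965 + 3 = 84.965
84.965 ≥ 82 → Distinction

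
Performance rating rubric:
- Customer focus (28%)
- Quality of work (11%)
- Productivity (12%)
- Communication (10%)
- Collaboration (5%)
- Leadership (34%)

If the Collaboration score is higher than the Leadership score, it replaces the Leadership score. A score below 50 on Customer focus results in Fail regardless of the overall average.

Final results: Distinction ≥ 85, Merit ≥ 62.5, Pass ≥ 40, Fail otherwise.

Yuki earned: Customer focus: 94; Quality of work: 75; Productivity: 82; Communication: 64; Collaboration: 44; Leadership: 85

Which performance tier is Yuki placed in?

Collaboration (44) ≤ Leadership (85), so Leadership stays at 85.
Customer focus score 94 ≥ 50: minimum met.
Weighted total:
  Customer focus 94 × 0.28 = 26.32
  Quality of work 75 × 0.11 = 8.25
  Productivity 82 × 0.12 = 9.84
  Communication 64 × 0.1 = 6.4
  Collaboration 44 × 0.05 = 2.2
  Leadership 85 × 0.34 = 28.9
Sum = 81.91
81.91 is ≥ 62.5 and < 85 → Merit

Merit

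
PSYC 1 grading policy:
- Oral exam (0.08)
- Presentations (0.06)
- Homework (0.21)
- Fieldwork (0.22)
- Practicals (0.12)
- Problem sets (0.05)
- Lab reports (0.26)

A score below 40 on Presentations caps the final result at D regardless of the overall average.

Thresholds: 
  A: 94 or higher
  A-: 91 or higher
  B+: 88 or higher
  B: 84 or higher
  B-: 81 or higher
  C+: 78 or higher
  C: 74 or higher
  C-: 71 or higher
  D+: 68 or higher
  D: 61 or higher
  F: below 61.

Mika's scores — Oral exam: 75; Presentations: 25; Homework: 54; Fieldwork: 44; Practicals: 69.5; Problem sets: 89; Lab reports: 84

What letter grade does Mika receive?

Presentations score 25 < 40: minimum not met.
Weighted total:
  Oral exam 75 × 0.08 = 6
  Presentations 25 × 0.06 = 1.5
  Homework 54 × 0.21 = 11.34
  Fieldwork 44 × 0.22 = 9.68
  Practicals 69.5 × 0.12 = 8.34
  Problem sets 89 × 0.05 = 4.45
  Lab reports 84 × 0.26 = 21.84
Sum = 63.15
63.15 would be D; cap at D applies → D.

D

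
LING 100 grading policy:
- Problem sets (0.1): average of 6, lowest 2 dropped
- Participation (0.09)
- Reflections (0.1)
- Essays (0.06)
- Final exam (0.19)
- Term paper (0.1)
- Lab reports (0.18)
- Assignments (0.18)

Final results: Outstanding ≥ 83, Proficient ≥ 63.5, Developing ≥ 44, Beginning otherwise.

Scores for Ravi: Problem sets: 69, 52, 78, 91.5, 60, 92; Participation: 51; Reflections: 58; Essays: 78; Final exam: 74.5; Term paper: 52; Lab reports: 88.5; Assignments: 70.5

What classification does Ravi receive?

Proficient

Problem sets: drop 52, 60 → average of remaining 4 = 330.5/4 = 82.625
Weighted total:
  Problem sets 82.625 × 0.1 = 8.2625
  Participation 51 × 0.09 = 4.59
  Reflections 58 × 0.1 = 5.8
  Essays 78 × 0.06 = 4.68
  Final exam 74.5 × 0.19 = 14.155
  Term paper 52 × 0.1 = 5.2
  Lab reports 88.5 × 0.18 = 15.93
  Assignments 70.5 × 0.18 = 12.69
Sum = 71.3075
71.3075 is ≥ 63.5 and < 83 → Proficient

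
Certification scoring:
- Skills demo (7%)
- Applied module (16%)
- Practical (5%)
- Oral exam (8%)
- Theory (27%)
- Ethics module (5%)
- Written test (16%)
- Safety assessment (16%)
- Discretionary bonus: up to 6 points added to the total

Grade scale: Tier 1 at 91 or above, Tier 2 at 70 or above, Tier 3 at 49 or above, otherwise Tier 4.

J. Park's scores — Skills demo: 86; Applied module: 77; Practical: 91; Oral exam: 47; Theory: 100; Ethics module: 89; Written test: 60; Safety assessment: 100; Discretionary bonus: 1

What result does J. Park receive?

Weighted total:
  Skills demo 86 × 0.07 = 6.02
  Applied module 77 × 0.16 = 12.32
  Practical 91 × 0.05 = 4.55
  Oral exam 47 × 0.08 = 3.76
  Theory 100 × 0.27 = 27
  Ethics module 89 × 0.05 = 4.45
  Written test 60 × 0.16 = 9.6
  Safety assessment 100 × 0.16 = 16
Sum = 83.7
Discretionary bonus: 83.7 + 1 = 84.7
84.7 is ≥ 70 and < 91 → Tier 2

Tier 2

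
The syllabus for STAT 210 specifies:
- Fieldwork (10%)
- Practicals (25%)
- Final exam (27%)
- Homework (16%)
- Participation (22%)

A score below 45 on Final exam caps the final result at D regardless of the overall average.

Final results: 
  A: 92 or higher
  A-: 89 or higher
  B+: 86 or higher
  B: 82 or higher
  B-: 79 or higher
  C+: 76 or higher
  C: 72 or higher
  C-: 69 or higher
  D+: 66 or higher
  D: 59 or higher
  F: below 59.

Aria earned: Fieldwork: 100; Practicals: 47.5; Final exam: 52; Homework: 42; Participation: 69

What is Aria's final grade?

F

Final exam score 52 ≥ 45: minimum met.
Weighted total:
  Fieldwork 100 × 0.1 = 10
  Practicals 47.5 × 0.25 = 11.875
  Final exam 52 × 0.27 = 14.04
  Homework 42 × 0.16 = 6.72
  Participation 69 × 0.22 = 15.18
Sum = 57.815
57.815 < 59 → F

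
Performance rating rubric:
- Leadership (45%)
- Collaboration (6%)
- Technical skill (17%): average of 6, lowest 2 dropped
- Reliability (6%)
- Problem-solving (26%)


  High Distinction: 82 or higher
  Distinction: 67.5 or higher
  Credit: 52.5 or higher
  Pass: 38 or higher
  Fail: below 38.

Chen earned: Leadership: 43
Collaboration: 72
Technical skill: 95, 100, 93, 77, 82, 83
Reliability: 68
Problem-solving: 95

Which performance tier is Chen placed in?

Technical skill: drop 77, 82 → average of remaining 4 = 371/4 = 92.75
Weighted total:
  Leadership 43 × 0.45 = 19.35
  Collaboration 72 × 0.06 = 4.32
  Technical skill 92.75 × 0.17 = 15.7675
  Reliability 68 × 0.06 = 4.08
  Problem-solving 95 × 0.26 = 24.7
Sum = 68.2175
68.2175 is ≥ 67.5 and < 82 → Distinction

Distinction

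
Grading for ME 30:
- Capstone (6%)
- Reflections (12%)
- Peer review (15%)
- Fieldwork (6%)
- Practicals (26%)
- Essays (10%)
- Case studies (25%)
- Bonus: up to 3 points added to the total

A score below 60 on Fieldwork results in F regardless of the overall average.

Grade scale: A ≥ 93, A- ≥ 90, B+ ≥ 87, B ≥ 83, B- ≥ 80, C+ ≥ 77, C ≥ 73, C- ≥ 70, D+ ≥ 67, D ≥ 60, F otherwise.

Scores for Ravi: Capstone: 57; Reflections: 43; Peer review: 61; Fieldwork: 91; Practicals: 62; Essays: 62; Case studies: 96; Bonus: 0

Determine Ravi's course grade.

Fieldwork score 91 ≥ 60: minimum met.
Weighted total:
  Capstone 57 × 0.06 = 3.42
  Reflections 43 × 0.12 = 5.16
  Peer review 61 × 0.15 = 9.15
  Fieldwork 91 × 0.06 = 5.46
  Practicals 62 × 0.26 = 16.12
  Essays 62 × 0.1 = 6.2
  Case studies 96 × 0.25 = 24
Sum = 69.51
Bonus: 69.51 + 0 = 69.51
69.51 is ≥ 67 and < 70 → D+

D+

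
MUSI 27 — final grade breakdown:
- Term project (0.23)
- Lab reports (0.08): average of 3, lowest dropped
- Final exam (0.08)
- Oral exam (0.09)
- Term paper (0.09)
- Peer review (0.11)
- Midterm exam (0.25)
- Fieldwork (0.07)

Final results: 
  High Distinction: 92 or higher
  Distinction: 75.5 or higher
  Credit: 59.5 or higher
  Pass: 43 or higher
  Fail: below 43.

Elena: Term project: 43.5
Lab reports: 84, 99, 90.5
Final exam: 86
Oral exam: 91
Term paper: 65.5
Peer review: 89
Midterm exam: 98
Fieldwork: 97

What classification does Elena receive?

Lab reports: drop 84 → average of remaining 2 = 189.5/2 = 94.75
Weighted total:
  Term project 43.5 × 0.23 = 10.005
  Lab reports 94.75 × 0.08 = 7.58
  Final exam 86 × 0.08 = 6.88
  Oral exam 91 × 0.09 = 8.19
  Term paper 65.5 × 0.09 = 5.895
  Peer review 89 × 0.11 = 9.79
  Midterm exam 98 × 0.25 = 24.5
  Fieldwork 97 × 0.07 = 6.79
Sum = 79.63
79.63 is ≥ 75.5 and < 92 → Distinction

Distinction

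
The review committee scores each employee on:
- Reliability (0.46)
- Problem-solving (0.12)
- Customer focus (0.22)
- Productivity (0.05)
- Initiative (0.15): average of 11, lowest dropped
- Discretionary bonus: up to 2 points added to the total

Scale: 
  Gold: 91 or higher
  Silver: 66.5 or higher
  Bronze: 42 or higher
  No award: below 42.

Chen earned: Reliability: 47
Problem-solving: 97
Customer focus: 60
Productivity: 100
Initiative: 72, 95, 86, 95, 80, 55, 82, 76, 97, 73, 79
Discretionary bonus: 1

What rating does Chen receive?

Initiative: drop 55 → average of remaining 10 = 835/10 = 83.5
Weighted total:
  Reliability 47 × 0.46 = 21.62
  Problem-solving 97 × 0.12 = 11.64
  Customer focus 60 × 0.22 = 13.2
  Productivity 100 × 0.05 = 5
  Initiative 83.5 × 0.15 = 12.525
Sum = 63.985
Discretionary bonus: 63.985 + 1 = 64.985
64.985 is ≥ 42 and < 66.5 → Bronze

Bronze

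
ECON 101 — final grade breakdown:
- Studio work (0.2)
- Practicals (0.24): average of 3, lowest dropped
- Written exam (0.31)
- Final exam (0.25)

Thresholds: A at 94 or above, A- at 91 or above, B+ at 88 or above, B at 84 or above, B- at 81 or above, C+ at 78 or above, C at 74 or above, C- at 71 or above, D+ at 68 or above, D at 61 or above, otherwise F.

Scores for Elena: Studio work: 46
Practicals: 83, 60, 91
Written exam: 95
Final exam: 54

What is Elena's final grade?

C-

Practicals: drop 60 → average of remaining 2 = 174/2 = 87
Weighted total:
  Studio work 46 × 0.2 = 9.2
  Practicals 87 × 0.24 = 20.88
  Written exam 95 × 0.31 = 29.45
  Final exam 54 × 0.25 = 13.5
Sum = 73.03
73.03 is ≥ 71 and < 74 → C-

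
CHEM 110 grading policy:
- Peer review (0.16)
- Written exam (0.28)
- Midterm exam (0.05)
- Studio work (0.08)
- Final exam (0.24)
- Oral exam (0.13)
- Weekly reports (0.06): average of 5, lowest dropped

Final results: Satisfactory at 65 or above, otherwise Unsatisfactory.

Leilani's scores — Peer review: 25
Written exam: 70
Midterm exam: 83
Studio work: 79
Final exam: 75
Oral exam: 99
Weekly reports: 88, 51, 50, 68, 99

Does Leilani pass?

Weekly reports: drop 50 → average of remaining 4 = 306/4 = 76.5
Weighted total:
  Peer review 25 × 0.16 = 4
  Written exam 70 × 0.28 = 19.6
  Midterm exam 83 × 0.05 = 4.15
  Studio work 79 × 0.08 = 6.32
  Final exam 75 × 0.24 = 18
  Oral exam 99 × 0.13 = 12.87
  Weekly reports 76.5 × 0.06 = 4.59
Sum = 69.53
69.53 ≥ 65 → Satisfactory

Satisfactory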